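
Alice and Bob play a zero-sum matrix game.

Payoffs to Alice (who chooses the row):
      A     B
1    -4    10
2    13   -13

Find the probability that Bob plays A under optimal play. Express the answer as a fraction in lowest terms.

Row minima are -4 and -13, so Alice's maximin is -4; column maxima are 13 and 10, so Bob's minimax is 10. These differ, so the equilibrium is in mixed strategies.
Let Bob play A with probability q. Alice is indifferent when −4q + 10(1−q) = 13q − 13(1−q), giving q = 23/40.

23/40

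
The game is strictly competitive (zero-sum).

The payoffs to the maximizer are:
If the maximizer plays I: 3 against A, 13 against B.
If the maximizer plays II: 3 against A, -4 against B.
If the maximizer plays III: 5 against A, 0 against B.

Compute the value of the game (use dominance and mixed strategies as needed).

13/3

Row II is strictly dominated by row III, so the maximizer never plays it.
The remaining 2×2 game on (I, III) × (A, B) has no saddle point. Let the maximizer play I with probability p; indifference gives 3p + 5(1−p) = 13p, so p = 1/3.
Similarly the minimizer's optimal q on A is 13/15, and the value is 3·(13/15) + (13)·(2/15) = 13/3.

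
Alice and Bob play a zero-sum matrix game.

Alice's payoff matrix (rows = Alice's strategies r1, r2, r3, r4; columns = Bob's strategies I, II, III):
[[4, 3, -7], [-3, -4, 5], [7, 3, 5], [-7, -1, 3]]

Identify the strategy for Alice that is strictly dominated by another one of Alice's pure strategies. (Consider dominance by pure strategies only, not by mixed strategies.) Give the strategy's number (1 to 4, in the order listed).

4

Compare r4 with r3: 7 > -7, 3 > -1, 5 > 3.
So r3 strictly dominates r4 for Alice; r4 is strictly dominated.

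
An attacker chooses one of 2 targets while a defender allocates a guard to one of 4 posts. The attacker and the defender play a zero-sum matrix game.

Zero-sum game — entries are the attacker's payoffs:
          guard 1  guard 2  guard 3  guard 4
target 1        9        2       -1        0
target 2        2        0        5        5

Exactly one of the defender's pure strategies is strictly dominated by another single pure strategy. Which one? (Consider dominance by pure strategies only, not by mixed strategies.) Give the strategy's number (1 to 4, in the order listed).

1

The defender prefers columns that give the attacker less. Compare guard 1 with guard 2: 2 < 9, 0 < 2.
So guard 2 strictly dominates guard 1 for the defender; guard 1 is strictly dominated.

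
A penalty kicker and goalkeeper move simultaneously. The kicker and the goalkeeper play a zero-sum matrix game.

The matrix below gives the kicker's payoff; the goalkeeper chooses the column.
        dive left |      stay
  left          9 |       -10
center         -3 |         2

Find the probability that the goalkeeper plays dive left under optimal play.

1/2

Row minima are -10 and -3, so the kicker's maximin is -3; column maxima are 9 and 2, so the goalkeeper's minimax is 2. These differ, so the equilibrium is in mixed strategies.
Let the goalkeeper play dive left with probability q. The kicker is indifferent when 9q − 10(1−q) = −3q + 2(1−q), giving q = 1/2.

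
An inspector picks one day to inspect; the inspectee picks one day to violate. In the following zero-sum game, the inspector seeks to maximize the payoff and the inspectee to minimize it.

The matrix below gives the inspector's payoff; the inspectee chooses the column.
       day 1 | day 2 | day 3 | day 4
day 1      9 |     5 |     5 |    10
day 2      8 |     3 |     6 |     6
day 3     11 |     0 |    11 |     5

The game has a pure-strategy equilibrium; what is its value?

Row minima: 5, 3, 0 → the inspector's maximin is 5.
Column maxima: 11, 5, 11, 10 → the inspectee's minimax is 5.
They coincide at (day 1, day 2), so the value is 5.

5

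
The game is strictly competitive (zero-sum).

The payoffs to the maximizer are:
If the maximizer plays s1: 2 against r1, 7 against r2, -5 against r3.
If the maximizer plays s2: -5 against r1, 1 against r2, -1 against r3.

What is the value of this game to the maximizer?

Column r2 is strictly dominated by r1 for the minimizer (it gives the maximizer more in every row).
The remaining 2×2 game on (s1, s2) × (r1, r3) has no saddle point. Let the maximizer play s1 with probability p; indifference gives 2p − 5(1−p) = −5p − (1−p), so p = 4/11.
Similarly the minimizer's optimal q on r1 is 4/11, and the value is 2·(4/11) + (-5)·(7/11) = -27/11.

-27/11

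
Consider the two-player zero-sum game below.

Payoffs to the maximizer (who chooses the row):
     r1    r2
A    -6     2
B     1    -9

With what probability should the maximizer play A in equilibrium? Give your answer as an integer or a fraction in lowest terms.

Row minima are -6 and -9, so the maximizer's maximin is -6; column maxima are 1 and 2, so the minimizer's minimax is 1. These differ, so the equilibrium is in mixed strategies.
Let the maximizer play A with probability p. The minimizer is indifferent when −6p + (1−p) = 2p − 9(1−p), giving p = 5/9.

5/9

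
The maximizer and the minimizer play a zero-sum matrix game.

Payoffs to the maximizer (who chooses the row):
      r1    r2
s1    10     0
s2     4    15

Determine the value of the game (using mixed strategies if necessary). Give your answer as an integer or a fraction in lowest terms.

Row minima are 0 and 4, so the maximizer's maximin is 4; column maxima are 10 and 15, so the minimizer's minimax is 10. These differ, so the equilibrium is in mixed strategies.
Let the maximizer play s1 with probability p. The minimizer is indifferent when 10p + 4(1−p) = 15(1−p), giving p = 11/21.
Let the minimizer play r1 with probability q. The maximizer is indifferent when 10q = 4q + 15(1−q), giving q = 5/7.
The value is 10·(5/7) + (0)·(2/7) = 50/7.

50/7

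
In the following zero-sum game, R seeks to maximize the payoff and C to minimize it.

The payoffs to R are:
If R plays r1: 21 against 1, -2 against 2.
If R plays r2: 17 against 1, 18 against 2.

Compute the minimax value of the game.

103/6

Row minima are -2 and 17, so R's maximin is 17; column maxima are 21 and 18, so C's minimax is 18. These differ, so the equilibrium is in mixed strategies.
Let R play r1 with probability p. C is indifferent when 21p + 17(1−p) = −2p + 18(1−p), giving p = 1/24.
Let C play 1 with probability q. R is indifferent when 21q − 2(1−q) = 17q + 18(1−q), giving q = 5/6.
The value is 21·(5/6) + (-2)·(1/6) = 103/6.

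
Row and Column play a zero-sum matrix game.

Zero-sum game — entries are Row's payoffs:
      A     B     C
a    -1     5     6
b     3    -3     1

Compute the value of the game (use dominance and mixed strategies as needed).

1

Column C is strictly dominated by B for Column (it gives Row more in every row).
The remaining 2×2 game on (a, b) × (A, B) has no saddle point. Let Row play a with probability p; indifference gives −p + 3(1−p) = 5p − 3(1−p), so p = 1/2.
Similarly Column's optimal q on A is 2/3, and the value is -1·(2/3) + (5)·(1/3) = 1.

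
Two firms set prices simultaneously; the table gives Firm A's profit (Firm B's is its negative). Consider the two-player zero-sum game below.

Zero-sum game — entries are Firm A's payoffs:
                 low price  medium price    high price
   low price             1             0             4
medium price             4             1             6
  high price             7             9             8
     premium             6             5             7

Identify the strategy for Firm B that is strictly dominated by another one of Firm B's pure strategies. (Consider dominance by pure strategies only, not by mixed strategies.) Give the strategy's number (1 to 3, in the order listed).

Firm B prefers columns that give Firm A less. Compare high price with low price: 1 < 4, 4 < 6, 7 < 8, 6 < 7.
So low price strictly dominates high price for Firm B; high price is strictly dominated.

3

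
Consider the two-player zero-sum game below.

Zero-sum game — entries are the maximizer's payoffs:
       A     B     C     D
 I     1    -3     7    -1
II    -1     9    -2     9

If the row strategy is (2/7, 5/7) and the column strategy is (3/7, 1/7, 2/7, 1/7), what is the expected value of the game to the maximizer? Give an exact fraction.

Against (3/7, 1/7, 2/7, 1/7), each row's expected payoff is I: 13/7; II: 11/7.
Taking the (2/7, 5/7)-weighted average: (2/7)·(13/7) + (5/7)·(11/7) = 81/49.

81/49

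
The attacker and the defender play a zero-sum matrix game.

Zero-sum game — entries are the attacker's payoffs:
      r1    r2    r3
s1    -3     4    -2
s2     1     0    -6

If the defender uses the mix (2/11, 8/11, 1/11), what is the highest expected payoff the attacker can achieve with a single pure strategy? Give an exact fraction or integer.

s1: (-3)·(2/11) + (4)·(8/11) + (-2)·(1/11) = 24/11.
s2: (1)·(2/11) + (0)·(8/11) + (-6)·(1/11) = -4/11.
The best pure response is s1 with expected payoff 24/11.

24/11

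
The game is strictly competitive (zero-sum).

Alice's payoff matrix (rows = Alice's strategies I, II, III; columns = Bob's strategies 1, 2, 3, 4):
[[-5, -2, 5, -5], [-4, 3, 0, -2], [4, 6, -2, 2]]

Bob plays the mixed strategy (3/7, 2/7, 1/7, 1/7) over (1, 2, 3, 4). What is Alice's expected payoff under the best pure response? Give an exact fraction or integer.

24/7

I: (-5)·(3/7) + (-2)·(2/7) + (5)·(1/7) + (-5)·(1/7) = -19/7.
II: (-4)·(3/7) + (3)·(2/7) + (0)·(1/7) + (-2)·(1/7) = -8/7.
III: (4)·(3/7) + (6)·(2/7) + (-2)·(1/7) + (2)·(1/7) = 24/7.
The best pure response is III with expected payoff 24/7.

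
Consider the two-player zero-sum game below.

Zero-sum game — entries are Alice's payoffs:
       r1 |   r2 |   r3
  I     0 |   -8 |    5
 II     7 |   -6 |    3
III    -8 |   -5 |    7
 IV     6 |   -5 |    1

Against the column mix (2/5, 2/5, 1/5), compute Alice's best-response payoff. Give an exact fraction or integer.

I: (0)·(2/5) + (-8)·(2/5) + (5)·(1/5) = -11/5.
II: (7)·(2/5) + (-6)·(2/5) + (3)·(1/5) = 1.
III: (-8)·(2/5) + (-5)·(2/5) + (7)·(1/5) = -19/5.
IV: (6)·(2/5) + (-5)·(2/5) + (1)·(1/5) = 3/5.
The best pure response is II with expected payoff 1.

1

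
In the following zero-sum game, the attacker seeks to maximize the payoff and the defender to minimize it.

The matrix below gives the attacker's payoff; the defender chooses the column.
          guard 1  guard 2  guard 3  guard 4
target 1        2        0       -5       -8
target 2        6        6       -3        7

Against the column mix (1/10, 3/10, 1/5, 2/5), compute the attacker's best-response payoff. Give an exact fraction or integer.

target 1: (2)·(1/10) + (0)·(3/10) + (-5)·(1/5) + (-8)·(2/5) = -4.
target 2: (6)·(1/10) + (6)·(3/10) + (-3)·(1/5) + (7)·(2/5) = 23/5.
The best pure response is target 2 with expected payoff 23/5.

23/5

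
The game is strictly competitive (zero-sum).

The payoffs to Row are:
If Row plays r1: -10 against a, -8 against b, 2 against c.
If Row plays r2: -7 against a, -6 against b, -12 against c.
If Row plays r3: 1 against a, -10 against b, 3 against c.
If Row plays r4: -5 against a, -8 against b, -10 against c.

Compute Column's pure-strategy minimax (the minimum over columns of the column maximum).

The worst case (largest entry) in each column is a: 1, b: -6, c: 3.
The best (smallest) of these is -6.

-6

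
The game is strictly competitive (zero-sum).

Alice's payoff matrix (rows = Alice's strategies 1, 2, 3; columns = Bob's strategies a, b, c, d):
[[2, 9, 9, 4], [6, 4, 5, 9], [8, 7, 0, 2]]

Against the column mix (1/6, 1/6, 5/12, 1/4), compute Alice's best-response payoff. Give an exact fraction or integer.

79/12

1: (2)·(1/6) + (9)·(1/6) + (9)·(5/12) + (4)·(1/4) = 79/12.
2: (6)·(1/6) + (4)·(1/6) + (5)·(5/12) + (9)·(1/4) = 6.
3: (8)·(1/6) + (7)·(1/6) + (0)·(5/12) + (2)·(1/4) = 3.
The best pure response is 1 with expected payoff 79/12.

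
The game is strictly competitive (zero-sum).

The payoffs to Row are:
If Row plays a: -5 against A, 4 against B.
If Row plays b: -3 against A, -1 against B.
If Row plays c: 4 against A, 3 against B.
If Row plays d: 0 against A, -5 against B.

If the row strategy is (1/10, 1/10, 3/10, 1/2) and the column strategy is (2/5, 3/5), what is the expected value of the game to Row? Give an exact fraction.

Against (2/5, 3/5), each row's expected payoff is a: 2/5; b: -9/5; c: 17/5; d: -3.
Taking the (1/10, 1/10, 3/10, 1/2)-weighted average: (1/10)·(2/5) + (1/10)·(-9/5) + (3/10)·(17/5) + (1/2)·(-3) = -31/50.

-31/50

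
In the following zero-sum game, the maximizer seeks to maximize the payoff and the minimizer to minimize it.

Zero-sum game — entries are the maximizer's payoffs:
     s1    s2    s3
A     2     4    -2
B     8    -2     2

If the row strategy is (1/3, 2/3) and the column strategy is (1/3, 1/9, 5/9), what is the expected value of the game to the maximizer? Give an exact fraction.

Against (1/3, 1/9, 5/9), each row's expected payoff is A: 0; B: 32/9.
Taking the (1/3, 2/3)-weighted average: (1/3)·(0) + (2/3)·(32/9) = 64/27.

64/27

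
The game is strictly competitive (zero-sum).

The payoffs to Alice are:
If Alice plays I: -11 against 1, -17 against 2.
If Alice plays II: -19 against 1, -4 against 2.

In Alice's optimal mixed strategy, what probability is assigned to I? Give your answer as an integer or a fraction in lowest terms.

Row minima are -17 and -19, so Alice's maximin is -17; column maxima are -11 and -4, so Bob's minimax is -11. These differ, so the equilibrium is in mixed strategies.
Let Alice play I with probability p. Bob is indifferent when −11p − 19(1−p) = −17p − 4(1−p), giving p = 5/7.

5/7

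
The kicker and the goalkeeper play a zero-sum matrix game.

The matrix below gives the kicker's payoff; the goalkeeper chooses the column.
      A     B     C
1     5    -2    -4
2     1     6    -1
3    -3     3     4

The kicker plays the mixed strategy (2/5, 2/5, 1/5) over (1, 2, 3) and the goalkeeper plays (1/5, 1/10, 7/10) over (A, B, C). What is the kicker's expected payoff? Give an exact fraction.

Against (1/5, 1/10, 7/10), each row's expected payoff is 1: -2; 2: 1/10; 3: 5/2.
Taking the (2/5, 2/5, 1/5)-weighted average: (2/5)·(-2) + (2/5)·(1/10) + (1/5)·(5/2) = -13/50.

-13/50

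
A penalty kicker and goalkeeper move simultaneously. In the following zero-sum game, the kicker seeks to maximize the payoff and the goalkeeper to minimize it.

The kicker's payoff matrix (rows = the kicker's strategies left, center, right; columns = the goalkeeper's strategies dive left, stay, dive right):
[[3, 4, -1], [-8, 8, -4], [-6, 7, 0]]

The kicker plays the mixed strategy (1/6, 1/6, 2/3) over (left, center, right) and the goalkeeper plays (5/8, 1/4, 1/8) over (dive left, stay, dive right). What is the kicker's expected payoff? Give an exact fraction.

Against (5/8, 1/4, 1/8), each row's expected payoff is left: 11/4; center: -7/2; right: -2.
Taking the (1/6, 1/6, 2/3)-weighted average: (1/6)·(11/4) + (1/6)·(-7/2) + (2/3)·(-2) = -35/24.

-35/24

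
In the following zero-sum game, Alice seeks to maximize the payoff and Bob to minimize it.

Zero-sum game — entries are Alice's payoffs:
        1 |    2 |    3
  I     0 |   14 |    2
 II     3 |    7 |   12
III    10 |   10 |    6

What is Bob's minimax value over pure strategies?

10

The worst case (largest entry) in each column is 1: 10, 2: 14, 3: 12.
The best (smallest) of these is 10.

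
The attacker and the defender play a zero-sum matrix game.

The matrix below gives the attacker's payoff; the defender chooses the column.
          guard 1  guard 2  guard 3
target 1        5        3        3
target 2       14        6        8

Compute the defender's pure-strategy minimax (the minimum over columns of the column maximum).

The worst case (largest entry) in each column is guard 1: 14, guard 2: 6, guard 3: 8.
The best (smallest) of these is 6.

6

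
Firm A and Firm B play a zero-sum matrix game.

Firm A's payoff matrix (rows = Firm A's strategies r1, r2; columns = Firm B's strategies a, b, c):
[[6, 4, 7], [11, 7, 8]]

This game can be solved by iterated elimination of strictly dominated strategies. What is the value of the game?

Row r1 is strictly dominated by row r2 (11>6, 7>4, 8>7); eliminate r1.
Column c is strictly dominated by b for Firm B (7<8); eliminate c.
Column a is strictly dominated by b for Firm B (7<11); eliminate a.
Only (r2, b) remains, with payoff 7.

7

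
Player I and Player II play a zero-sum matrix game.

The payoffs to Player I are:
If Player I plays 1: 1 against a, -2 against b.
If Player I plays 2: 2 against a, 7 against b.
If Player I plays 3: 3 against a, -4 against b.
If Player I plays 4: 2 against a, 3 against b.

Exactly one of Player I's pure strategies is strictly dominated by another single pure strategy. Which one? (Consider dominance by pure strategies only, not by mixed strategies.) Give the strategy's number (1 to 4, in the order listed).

Compare 1 with 2: 2 > 1, 7 > -2.
So 2 strictly dominates 1 for Player I; 1 is strictly dominated.

1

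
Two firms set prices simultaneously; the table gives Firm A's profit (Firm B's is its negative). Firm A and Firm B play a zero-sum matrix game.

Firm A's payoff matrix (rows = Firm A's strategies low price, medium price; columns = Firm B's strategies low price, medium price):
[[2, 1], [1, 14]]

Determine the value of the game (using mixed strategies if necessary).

Row minima are 1 and 1, so Firm A's maximin is 1; column maxima are 2 and 14, so Firm B's minimax is 2. These differ, so the equilibrium is in mixed strategies.
Let Firm A play low price with probability p. Firm B is indifferent when 2p + (1−p) = p + 14(1−p), giving p = 13/14.
Let Firm B play low price with probability q. Firm A is indifferent when 2q + (1−q) = q + 14(1−q), giving q = 13/14.
The value is 2·(13/14) + (1)·(1/14) = 27/14.

27/14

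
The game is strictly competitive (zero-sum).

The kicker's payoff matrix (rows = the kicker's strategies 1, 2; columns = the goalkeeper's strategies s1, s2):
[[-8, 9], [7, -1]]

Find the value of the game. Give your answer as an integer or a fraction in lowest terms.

11/5

Row minima are -8 and -1, so the kicker's maximin is -1; column maxima are 7 and 9, so the goalkeeper's minimax is 7. These differ, so the equilibrium is in mixed strategies.
Let the kicker play 1 with probability p. The goalkeeper is indifferent when −8p + 7(1−p) = 9p − (1−p), giving p = 8/25.
Let the goalkeeper play s1 with probability q. The kicker is indifferent when −8q + 9(1−q) = 7q − (1−q), giving q = 2/5.
The value is -8·(2/5) + (9)·(3/5) = 11/5.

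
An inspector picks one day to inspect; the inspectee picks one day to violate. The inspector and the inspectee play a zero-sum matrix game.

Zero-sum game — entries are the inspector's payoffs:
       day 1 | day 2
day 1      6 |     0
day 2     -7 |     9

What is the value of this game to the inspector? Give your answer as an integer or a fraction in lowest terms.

27/11

Row minima are 0 and -7, so the inspector's maximin is 0; column maxima are 6 and 9, so the inspectee's minimax is 6. These differ, so the equilibrium is in mixed strategies.
Let the inspector play day 1 with probability p. The inspectee is indifferent when 6p − 7(1−p) = 9(1−p), giving p = 8/11.
Let the inspectee play day 1 with probability q. The inspector is indifferent when 6q = −7q + 9(1−q), giving q = 9/22.
The value is 6·(9/22) + (0)·(13/22) = 27/11.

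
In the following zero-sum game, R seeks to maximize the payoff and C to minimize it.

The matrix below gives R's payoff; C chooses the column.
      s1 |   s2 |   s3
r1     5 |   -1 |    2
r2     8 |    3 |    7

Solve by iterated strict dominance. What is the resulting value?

3

Row r1 is strictly dominated by row r2 (8>5, 3>-1, 7>2); eliminate r1.
Column s1 is strictly dominated by s2 for C (3<8); eliminate s1.
Column s3 is strictly dominated by s2 for C (3<7); eliminate s3.
Only (r2, s2) remains, with payoff 3.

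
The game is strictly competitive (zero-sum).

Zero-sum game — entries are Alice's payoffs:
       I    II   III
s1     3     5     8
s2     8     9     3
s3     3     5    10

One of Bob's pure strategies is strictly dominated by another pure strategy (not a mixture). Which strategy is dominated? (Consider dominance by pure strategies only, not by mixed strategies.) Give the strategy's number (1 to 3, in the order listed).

2

Bob prefers columns that give Alice less. Compare II with I: 3 < 5, 8 < 9, 3 < 5.
So I strictly dominates II for Bob; II is strictly dominated.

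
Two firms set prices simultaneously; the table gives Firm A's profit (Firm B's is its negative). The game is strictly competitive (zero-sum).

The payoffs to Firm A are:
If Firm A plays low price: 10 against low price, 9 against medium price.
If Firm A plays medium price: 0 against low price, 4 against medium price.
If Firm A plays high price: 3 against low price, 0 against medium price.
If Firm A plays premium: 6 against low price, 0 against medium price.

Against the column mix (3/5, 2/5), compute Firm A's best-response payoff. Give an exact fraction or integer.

48/5

low price: (10)·(3/5) + (9)·(2/5) = 48/5.
medium price: (0)·(3/5) + (4)·(2/5) = 8/5.
high price: (3)·(3/5) + (0)·(2/5) = 9/5.
premium: (6)·(3/5) + (0)·(2/5) = 18/5.
The best pure response is low price with expected payoff 48/5.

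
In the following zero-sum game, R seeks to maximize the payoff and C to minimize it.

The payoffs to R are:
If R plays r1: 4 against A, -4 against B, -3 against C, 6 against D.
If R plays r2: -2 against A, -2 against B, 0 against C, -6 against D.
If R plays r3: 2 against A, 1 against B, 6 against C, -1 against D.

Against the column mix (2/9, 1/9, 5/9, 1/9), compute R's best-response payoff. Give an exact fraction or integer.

34/9

r1: (4)·(2/9) + (-4)·(1/9) + (-3)·(5/9) + (6)·(1/9) = -5/9.
r2: (-2)·(2/9) + (-2)·(1/9) + (0)·(5/9) + (-6)·(1/9) = -4/3.
r3: (2)·(2/9) + (1)·(1/9) + (6)·(5/9) + (-1)·(1/9) = 34/9.
The best pure response is r3 with expected payoff 34/9.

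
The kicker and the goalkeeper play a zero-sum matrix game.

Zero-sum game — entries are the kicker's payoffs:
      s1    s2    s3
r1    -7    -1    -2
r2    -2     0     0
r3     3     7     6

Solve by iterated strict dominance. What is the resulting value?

Row r2 is strictly dominated by row r3 (3>-2, 7>0, 6>0); eliminate r2.
Row r1 is strictly dominated by row r3 (3>-7, 7>-1, 6>-2); eliminate r1.
Column s3 is strictly dominated by s1 for the goalkeeper (3<6); eliminate s3.
Column s2 is strictly dominated by s1 for the goalkeeper (3<7); eliminate s2.
Only (r3, s1) remains, with payoff 3.

3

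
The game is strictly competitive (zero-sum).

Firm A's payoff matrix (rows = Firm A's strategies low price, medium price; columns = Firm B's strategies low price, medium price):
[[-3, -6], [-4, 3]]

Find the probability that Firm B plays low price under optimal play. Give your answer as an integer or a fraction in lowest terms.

9/10

Row minima are -6 and -4, so Firm A's maximin is -4; column maxima are -3 and 3, so Firm B's minimax is -3. These differ, so the equilibrium is in mixed strategies.
Let Firm B play low price with probability q. Firm A is indifferent when −3q − 6(1−q) = −4q + 3(1−q), giving q = 9/10.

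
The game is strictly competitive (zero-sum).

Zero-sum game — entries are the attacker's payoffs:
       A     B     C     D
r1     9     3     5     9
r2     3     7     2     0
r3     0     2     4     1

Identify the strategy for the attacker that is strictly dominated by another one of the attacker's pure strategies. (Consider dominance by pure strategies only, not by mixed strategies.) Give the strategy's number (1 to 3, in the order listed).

3

Compare r3 with r1: 9 > 0, 3 > 2, 5 > 4, 9 > 1.
So r1 strictly dominates r3 for the attacker; r3 is strictly dominated.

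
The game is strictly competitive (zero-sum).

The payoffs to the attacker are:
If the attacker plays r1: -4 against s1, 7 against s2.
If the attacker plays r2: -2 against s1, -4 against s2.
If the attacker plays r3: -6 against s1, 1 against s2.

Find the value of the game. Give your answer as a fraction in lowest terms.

-30/13

Row r3 is strictly dominated by row r1, so the attacker never plays it.
The remaining 2×2 game on (r1, r2) × (s1, s2) has no saddle point. Let the attacker play r1 with probability p; indifference gives −4p − 2(1−p) = 7p − 4(1−p), so p = 2/13.
Similarly the defender's optimal q on s1 is 11/13, and the value is -4·(11/13) + (7)·(2/13) = -30/13.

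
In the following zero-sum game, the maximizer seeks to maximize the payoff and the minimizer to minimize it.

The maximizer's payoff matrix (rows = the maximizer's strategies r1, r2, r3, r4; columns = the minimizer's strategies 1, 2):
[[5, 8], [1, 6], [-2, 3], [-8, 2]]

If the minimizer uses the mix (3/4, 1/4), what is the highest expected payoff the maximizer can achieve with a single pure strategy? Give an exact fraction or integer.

r1: (5)·(3/4) + (8)·(1/4) = 23/4.
r2: (1)·(3/4) + (6)·(1/4) = 9/4.
r3: (-2)·(3/4) + (3)·(1/4) = -3/4.
r4: (-8)·(3/4) + (2)·(1/4) = -11/2.
The best pure response is r1 with expected payoff 23/4.

23/4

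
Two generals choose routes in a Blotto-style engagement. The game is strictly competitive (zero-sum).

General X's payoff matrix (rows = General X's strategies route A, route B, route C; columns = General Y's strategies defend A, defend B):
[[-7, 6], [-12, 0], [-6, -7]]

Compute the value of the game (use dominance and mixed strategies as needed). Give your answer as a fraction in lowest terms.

Row route B is strictly dominated by row route A, so General X never plays it.
The remaining 2×2 game on (route A, route C) × (defend A, defend B) has no saddle point. Let General X play route A with probability p; indifference gives −7p − 6(1−p) = 6p − 7(1−p), so p = 1/14.
Similarly General Y's optimal q on defend A is 13/14, and the value is -7·(13/14) + (6)·(1/14) = -85/14.

-85/14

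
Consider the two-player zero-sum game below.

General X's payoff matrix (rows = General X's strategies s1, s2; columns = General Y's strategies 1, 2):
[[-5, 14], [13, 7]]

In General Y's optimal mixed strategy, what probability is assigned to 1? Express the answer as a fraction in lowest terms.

7/25

Row minima are -5 and 7, so General X's maximin is 7; column maxima are 13 and 14, so General Y's minimax is 13. These differ, so the equilibrium is in mixed strategies.
Let General Y play 1 with probability q. General X is indifferent when −5q + 14(1−q) = 13q + 7(1−q), giving q = 7/25.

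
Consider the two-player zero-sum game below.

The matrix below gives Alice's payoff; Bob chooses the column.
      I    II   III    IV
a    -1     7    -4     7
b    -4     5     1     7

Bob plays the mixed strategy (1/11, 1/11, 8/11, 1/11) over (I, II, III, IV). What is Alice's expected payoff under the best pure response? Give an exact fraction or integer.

a: (-1)·(1/11) + (7)·(1/11) + (-4)·(8/11) + (7)·(1/11) = -19/11.
b: (-4)·(1/11) + (5)·(1/11) + (1)·(8/11) + (7)·(1/11) = 16/11.
The best pure response is b with expected payoff 16/11.

16/11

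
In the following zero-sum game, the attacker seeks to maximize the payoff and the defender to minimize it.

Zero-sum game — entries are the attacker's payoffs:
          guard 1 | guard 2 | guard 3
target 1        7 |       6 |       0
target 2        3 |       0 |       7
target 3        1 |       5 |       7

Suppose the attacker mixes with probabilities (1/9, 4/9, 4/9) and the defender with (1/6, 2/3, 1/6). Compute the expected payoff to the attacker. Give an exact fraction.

61/18

Against (1/6, 2/3, 1/6), each row's expected payoff is target 1: 31/6; target 2: 5/3; target 3: 14/3.
Taking the (1/9, 4/9, 4/9)-weighted average: (1/9)·(31/6) + (4/9)·(5/3) + (4/9)·(14/3) = 61/18.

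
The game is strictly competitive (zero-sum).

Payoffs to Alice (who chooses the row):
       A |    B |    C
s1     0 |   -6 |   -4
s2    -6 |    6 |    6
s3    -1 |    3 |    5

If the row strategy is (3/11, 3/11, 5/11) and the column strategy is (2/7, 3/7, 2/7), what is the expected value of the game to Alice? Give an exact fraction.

61/77

Against (2/7, 3/7, 2/7), each row's expected payoff is s1: -26/7; s2: 18/7; s3: 17/7.
Taking the (3/11, 3/11, 5/11)-weighted average: (3/11)·(-26/7) + (3/11)·(18/7) + (5/11)·(17/7) = 61/77.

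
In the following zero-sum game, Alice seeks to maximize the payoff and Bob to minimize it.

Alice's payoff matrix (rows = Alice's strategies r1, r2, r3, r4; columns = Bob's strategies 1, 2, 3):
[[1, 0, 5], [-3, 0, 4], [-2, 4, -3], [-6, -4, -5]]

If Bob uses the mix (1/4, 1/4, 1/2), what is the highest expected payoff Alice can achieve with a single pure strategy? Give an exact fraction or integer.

11/4

r1: (1)·(1/4) + (0)·(1/4) + (5)·(1/2) = 11/4.
r2: (-3)·(1/4) + (0)·(1/4) + (4)·(1/2) = 5/4.
r3: (-2)·(1/4) + (4)·(1/4) + (-3)·(1/2) = -1.
r4: (-6)·(1/4) + (-4)·(1/4) + (-5)·(1/2) = -5.
The best pure response is r1 with expected payoff 11/4.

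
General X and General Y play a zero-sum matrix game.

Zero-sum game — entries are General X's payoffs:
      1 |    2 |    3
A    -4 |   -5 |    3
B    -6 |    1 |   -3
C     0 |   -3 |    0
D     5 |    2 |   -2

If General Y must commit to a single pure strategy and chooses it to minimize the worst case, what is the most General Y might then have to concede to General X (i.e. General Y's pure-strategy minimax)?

2

The worst case (largest entry) in each column is 1: 5, 2: 2, 3: 3.
The best (smallest) of these is 2.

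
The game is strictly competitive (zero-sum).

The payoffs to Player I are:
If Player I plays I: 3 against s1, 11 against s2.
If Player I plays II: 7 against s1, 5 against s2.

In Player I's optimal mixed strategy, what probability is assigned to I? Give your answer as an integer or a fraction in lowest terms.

1/5

Row minima are 3 and 5, so Player I's maximin is 5; column maxima are 7 and 11, so Player II's minimax is 7. These differ, so the equilibrium is in mixed strategies.
Let Player I play I with probability p. Player II is indifferent when 3p + 7(1−p) = 11p + 5(1−p), giving p = 1/5.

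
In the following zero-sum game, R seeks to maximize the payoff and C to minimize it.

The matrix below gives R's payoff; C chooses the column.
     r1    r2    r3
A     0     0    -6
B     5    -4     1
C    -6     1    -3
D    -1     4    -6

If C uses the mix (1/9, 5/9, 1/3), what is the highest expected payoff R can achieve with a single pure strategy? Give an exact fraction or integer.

A: (0)·(1/9) + (0)·(5/9) + (-6)·(1/3) = -2.
B: (5)·(1/9) + (-4)·(5/9) + (1)·(1/3) = -4/3.
C: (-6)·(1/9) + (1)·(5/9) + (-3)·(1/3) = -10/9.
D: (-1)·(1/9) + (4)·(5/9) + (-6)·(1/3) = 1/9.
The best pure response is D with expected payoff 1/9.

1/9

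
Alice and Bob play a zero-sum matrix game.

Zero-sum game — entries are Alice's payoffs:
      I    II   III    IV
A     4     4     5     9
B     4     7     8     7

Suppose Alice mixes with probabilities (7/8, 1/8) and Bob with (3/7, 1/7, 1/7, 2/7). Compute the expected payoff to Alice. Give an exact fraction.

157/28

Against (3/7, 1/7, 1/7, 2/7), each row's expected payoff is A: 39/7; B: 41/7.
Taking the (7/8, 1/8)-weighted average: (7/8)·(39/7) + (1/8)·(41/7) = 157/28.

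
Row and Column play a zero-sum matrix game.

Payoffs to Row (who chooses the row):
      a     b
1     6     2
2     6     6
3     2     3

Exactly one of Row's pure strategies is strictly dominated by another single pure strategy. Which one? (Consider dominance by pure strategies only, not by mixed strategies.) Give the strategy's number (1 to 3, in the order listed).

3

Compare 3 with 2: 6 > 2, 6 > 3.
So 2 strictly dominates 3 for Row; 3 is strictly dominated.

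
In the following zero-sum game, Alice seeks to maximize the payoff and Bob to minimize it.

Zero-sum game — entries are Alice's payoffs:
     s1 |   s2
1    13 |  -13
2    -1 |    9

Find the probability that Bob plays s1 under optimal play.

Row minima are -13 and -1, so Alice's maximin is -1; column maxima are 13 and 9, so Bob's minimax is 9. These differ, so the equilibrium is in mixed strategies.
Let Bob play s1 with probability q. Alice is indifferent when 13q − 13(1−q) = −q + 9(1−q), giving q = 11/18.

11/18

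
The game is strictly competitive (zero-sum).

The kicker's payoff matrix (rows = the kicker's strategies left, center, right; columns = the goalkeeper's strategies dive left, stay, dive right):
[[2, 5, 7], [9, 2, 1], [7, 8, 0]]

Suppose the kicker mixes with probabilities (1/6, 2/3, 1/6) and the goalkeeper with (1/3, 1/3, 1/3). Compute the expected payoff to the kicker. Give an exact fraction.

Against (1/3, 1/3, 1/3), each row's expected payoff is left: 14/3; center: 4; right: 5.
Taking the (1/6, 2/3, 1/6)-weighted average: (1/6)·(14/3) + (2/3)·(4) + (1/6)·(5) = 77/18.

77/18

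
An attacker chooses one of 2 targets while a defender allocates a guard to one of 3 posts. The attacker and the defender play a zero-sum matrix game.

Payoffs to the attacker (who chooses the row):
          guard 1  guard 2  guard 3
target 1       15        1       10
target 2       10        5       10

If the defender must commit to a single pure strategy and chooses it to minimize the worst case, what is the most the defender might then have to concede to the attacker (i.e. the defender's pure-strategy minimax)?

5

The worst case (largest entry) in each column is guard 1: 15, guard 2: 5, guard 3: 10.
The best (smallest) of these is 5.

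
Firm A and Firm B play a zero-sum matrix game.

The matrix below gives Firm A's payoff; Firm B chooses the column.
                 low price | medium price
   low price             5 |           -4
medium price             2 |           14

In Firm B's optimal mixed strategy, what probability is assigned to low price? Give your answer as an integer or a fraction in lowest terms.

Row minima are -4 and 2, so Firm A's maximin is 2; column maxima are 5 and 14, so Firm B's minimax is 5. These differ, so the equilibrium is in mixed strategies.
Let Firm B play low price with probability q. Firm A is indifferent when 5q − 4(1−q) = 2q + 14(1−q), giving q = 6/7.

6/7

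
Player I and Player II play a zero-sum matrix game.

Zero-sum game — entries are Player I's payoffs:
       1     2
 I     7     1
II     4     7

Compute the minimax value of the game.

5

Row minima are 1 and 4, so Player I's maximin is 4; column maxima are 7 and 7, so Player II's minimax is 7. These differ, so the equilibrium is in mixed strategies.
Let Player I play I with probability p. Player II is indifferent when 7p + 4(1−p) = p + 7(1−p), giving p = 1/3.
Let Player II play 1 with probability q. Player I is indifferent when 7q + (1−q) = 4q + 7(1−q), giving q = 2/3.
The value is 7·(2/3) + (1)·(1/3) = 5.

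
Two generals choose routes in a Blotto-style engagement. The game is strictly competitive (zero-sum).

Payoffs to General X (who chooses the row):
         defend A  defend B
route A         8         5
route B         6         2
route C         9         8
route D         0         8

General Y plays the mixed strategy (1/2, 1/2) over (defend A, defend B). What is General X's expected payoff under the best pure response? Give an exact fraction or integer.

route A: (8)·(1/2) + (5)·(1/2) = 13/2.
route B: (6)·(1/2) + (2)·(1/2) = 4.
route C: (9)·(1/2) + (8)·(1/2) = 17/2.
route D: (0)·(1/2) + (8)·(1/2) = 4.
The best pure response is route C with expected payoff 17/2.

17/2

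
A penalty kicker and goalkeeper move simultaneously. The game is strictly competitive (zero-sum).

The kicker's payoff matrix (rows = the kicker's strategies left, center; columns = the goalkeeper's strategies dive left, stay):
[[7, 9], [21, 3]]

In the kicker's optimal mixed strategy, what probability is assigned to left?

Row minima are 7 and 3, so the kicker's maximin is 7; column maxima are 21 and 9, so the goalkeeper's minimax is 9. These differ, so the equilibrium is in mixed strategies.
Let the kicker play left with probability p. The goalkeeper is indifferent when 7p + 21(1−p) = 9p + 3(1−p), giving p = 9/10.

9/10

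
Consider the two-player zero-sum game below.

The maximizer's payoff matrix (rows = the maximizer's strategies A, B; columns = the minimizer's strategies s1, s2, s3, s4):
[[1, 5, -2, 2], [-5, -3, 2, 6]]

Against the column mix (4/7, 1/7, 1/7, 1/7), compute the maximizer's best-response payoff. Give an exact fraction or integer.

A: (1)·(4/7) + (5)·(1/7) + (-2)·(1/7) + (2)·(1/7) = 9/7.
B: (-5)·(4/7) + (-3)·(1/7) + (2)·(1/7) + (6)·(1/7) = -15/7.
The best pure response is A with expected payoff 9/7.

9/7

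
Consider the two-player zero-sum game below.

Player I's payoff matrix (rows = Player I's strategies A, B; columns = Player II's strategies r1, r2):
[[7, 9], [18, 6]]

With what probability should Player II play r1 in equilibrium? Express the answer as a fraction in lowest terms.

Row minima are 7 and 6, so Player I's maximin is 7; column maxima are 18 and 9, so Player II's minimax is 9. These differ, so the equilibrium is in mixed strategies.
Let Player II play r1 with probability q. Player I is indifferent when 7q + 9(1−q) = 18q + 6(1−q), giving q = 3/14.

3/14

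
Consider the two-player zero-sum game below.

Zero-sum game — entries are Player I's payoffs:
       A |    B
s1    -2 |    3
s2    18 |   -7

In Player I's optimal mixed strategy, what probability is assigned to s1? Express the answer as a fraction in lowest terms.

Row minima are -2 and -7, so Player I's maximin is -2; column maxima are 18 and 3, so Player II's minimax is 3. These differ, so the equilibrium is in mixed strategies.
Let Player I play s1 with probability p. Player II is indifferent when −2p + 18(1−p) = 3p − 7(1−p), giving p = 5/6.

5/6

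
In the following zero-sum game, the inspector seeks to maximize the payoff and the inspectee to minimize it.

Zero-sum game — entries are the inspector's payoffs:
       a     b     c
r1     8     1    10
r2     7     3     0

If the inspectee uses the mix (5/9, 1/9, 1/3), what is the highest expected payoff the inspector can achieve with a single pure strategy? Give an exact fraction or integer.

r1: (8)·(5/9) + (1)·(1/9) + (10)·(1/3) = 71/9.
r2: (7)·(5/9) + (3)·(1/9) + (0)·(1/3) = 38/9.
The best pure response is r1 with expected payoff 71/9.

71/9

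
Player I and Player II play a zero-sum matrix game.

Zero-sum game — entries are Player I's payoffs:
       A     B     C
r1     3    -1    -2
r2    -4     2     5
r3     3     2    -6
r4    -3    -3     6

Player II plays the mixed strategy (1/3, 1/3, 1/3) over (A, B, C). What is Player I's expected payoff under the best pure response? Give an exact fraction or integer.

1

r1: (3)·(1/3) + (-1)·(1/3) + (-2)·(1/3) = 0.
r2: (-4)·(1/3) + (2)·(1/3) + (5)·(1/3) = 1.
r3: (3)·(1/3) + (2)·(1/3) + (-6)·(1/3) = -1/3.
r4: (-3)·(1/3) + (-3)·(1/3) + (6)·(1/3) = 0.
The best pure response is r2 with expected payoff 1.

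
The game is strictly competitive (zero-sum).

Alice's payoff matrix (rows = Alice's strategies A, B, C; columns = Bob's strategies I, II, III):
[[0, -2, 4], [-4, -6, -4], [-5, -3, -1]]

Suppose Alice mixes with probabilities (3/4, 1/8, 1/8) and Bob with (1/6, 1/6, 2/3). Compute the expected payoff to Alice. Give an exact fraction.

23/24

Against (1/6, 1/6, 2/3), each row's expected payoff is A: 7/3; B: -13/3; C: -2.
Taking the (3/4, 1/8, 1/8)-weighted average: (3/4)·(7/3) + (1/8)·(-13/3) + (1/8)·(-2) = 23/24.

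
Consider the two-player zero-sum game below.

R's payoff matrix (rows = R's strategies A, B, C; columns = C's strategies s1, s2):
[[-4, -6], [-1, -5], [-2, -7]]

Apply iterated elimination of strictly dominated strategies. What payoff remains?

Column s1 is strictly dominated by s2 for C (-6<-4, -5<-1, -7<-2); eliminate s1.
Row A is strictly dominated by row B (-5>-6); eliminate A.
Row C is strictly dominated by row B (-5>-7); eliminate C.
Only (B, s2) remains, with payoff -5.

-5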